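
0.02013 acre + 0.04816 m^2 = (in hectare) 0.008151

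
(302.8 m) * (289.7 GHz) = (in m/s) 8.772e+13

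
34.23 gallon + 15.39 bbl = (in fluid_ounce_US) 8.712e+04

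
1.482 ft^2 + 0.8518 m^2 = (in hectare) 9.895e-05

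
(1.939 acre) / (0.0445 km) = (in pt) 4.998e+05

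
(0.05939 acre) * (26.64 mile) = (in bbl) 6.481e+07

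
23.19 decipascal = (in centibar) 0.002319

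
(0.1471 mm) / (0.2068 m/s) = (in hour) 1.976e-07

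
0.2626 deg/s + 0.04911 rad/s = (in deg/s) 3.076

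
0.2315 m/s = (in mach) 0.0006799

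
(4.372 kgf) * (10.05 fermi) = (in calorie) 1.03e-13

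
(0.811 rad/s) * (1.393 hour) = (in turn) 647.3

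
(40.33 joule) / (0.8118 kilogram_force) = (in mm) 5066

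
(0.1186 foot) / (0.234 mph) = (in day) 4e-06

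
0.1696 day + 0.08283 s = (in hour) 4.07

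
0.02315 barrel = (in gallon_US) 0.9723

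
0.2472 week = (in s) 1.495e+05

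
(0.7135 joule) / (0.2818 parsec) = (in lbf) 1.845e-17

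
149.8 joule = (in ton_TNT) 3.58e-08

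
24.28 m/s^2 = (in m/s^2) 24.28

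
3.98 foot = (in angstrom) 1.213e+10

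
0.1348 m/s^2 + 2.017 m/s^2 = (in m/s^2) 2.152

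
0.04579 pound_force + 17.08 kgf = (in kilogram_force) 17.1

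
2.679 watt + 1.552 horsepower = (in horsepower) 1.556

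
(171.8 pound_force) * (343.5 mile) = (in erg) 4.225e+15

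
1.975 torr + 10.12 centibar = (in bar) 0.1038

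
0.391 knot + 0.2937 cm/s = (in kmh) 0.7347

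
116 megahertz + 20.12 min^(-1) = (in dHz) 1.16e+09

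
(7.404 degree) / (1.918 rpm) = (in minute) 0.01072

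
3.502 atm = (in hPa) 3548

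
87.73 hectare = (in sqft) 9.443e+06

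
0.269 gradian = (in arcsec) 871.6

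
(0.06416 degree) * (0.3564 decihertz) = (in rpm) 0.0003811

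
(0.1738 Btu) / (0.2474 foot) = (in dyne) 2.432e+08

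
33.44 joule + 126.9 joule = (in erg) 1.603e+09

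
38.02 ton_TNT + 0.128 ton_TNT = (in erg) 1.596e+18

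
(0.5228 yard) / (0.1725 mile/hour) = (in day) 7.175e-05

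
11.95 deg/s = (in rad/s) 0.2086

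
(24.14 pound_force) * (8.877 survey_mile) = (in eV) 9.575e+24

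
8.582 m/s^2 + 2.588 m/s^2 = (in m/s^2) 11.17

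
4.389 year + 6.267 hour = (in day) 1602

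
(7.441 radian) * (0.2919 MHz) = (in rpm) 2.074e+07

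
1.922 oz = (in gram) 54.49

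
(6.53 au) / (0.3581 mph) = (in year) 1.935e+05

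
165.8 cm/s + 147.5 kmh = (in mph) 95.36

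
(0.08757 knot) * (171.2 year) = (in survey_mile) 1.511e+05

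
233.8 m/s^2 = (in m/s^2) 233.8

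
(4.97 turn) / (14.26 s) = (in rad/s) 2.19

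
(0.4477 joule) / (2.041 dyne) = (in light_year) 2.319e-12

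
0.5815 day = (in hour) 13.96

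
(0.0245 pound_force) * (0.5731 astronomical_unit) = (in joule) 9.343e+09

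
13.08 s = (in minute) 0.218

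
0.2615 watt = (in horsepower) 0.0003507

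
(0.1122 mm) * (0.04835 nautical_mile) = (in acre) 2.483e-06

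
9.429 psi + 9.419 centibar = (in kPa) 74.43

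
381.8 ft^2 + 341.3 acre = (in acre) 341.3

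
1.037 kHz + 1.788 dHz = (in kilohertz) 1.037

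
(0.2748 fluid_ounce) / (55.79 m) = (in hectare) 1.457e-11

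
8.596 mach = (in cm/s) 2.927e+05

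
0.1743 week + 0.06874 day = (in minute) 1856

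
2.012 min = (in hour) 0.03353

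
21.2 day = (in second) 1.832e+06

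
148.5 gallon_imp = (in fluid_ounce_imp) 2.376e+04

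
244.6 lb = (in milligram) 1.109e+08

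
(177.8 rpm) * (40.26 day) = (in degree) 3.711e+09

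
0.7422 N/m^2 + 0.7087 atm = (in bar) 0.7181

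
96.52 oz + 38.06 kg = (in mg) 4.08e+07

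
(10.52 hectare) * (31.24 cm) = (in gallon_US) 8.682e+06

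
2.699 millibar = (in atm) 0.002664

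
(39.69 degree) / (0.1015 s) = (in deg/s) 391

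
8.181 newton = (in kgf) 0.8342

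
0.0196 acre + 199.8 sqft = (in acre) 0.02419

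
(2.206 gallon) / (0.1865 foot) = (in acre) 3.63e-05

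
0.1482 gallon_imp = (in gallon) 0.178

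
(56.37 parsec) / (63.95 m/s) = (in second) 2.72e+16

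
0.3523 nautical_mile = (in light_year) 6.897e-14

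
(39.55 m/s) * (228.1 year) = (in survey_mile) 1.768e+08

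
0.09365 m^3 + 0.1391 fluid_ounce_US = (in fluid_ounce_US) 3167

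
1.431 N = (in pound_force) 0.3217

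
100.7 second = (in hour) 0.02797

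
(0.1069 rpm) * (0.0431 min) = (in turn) 0.004607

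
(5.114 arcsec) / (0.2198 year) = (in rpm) 3.416e-11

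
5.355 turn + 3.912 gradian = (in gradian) 2146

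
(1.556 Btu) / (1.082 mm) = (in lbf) 3.411e+05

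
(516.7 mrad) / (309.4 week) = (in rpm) 2.637e-08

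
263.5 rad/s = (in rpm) 2516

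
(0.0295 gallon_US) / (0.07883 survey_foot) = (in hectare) 4.648e-07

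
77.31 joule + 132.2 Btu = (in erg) 1.396e+12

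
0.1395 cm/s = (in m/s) 0.001395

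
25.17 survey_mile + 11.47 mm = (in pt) 1.148e+08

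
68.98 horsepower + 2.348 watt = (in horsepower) 68.98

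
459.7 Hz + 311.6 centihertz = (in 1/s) 462.8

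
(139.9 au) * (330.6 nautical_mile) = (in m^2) 1.281e+19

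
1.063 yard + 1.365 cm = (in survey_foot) 3.234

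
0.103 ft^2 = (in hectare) 9.569e-07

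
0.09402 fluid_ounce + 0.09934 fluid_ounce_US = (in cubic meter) 5.718e-06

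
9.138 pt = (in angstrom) 3.224e+07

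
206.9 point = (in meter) 0.07299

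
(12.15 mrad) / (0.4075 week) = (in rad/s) 4.93e-08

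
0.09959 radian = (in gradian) 6.34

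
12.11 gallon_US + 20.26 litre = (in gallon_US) 17.46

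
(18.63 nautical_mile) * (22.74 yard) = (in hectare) 71.74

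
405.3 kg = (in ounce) 1.43e+04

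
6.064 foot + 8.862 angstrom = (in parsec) 5.99e-17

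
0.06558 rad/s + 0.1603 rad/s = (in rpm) 2.157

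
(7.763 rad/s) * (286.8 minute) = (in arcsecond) 2.755e+10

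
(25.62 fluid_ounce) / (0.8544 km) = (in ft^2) 9.545e-06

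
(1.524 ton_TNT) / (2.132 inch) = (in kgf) 1.201e+10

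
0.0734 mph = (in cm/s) 3.281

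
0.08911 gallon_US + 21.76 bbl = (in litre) 3460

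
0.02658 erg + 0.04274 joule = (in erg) 4.274e+05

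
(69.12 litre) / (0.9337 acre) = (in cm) 0.001829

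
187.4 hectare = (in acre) 463.1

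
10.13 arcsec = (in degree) 0.002814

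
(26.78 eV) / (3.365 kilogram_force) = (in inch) 5.119e-18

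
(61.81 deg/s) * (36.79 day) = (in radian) 3.429e+06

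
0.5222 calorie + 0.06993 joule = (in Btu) 0.002137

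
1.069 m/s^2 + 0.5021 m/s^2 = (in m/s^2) 1.571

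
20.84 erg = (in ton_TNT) 4.981e-16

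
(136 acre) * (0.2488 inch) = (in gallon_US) 9.188e+05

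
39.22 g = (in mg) 3.922e+04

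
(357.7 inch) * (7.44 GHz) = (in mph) 1.512e+11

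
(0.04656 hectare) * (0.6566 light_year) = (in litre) 2.892e+21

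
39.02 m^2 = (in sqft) 420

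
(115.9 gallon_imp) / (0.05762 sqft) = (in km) 0.09843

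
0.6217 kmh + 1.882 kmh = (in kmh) 2.504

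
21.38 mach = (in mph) 1.628e+04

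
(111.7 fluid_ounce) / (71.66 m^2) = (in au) 3.081e-16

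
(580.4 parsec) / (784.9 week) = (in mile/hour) 8.439e+10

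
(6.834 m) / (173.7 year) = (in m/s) 1.248e-09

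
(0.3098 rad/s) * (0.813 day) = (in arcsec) 4.489e+09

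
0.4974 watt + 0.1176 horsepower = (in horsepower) 0.1183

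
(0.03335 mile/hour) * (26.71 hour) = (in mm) 1.434e+06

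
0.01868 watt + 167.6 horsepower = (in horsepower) 167.6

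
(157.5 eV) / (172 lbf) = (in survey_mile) 2.049e-23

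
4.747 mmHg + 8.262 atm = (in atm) 8.268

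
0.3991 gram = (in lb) 0.0008799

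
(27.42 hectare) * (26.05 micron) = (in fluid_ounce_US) 2.415e+05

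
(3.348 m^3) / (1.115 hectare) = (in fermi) 3.003e+11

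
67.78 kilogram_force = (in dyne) 6.647e+07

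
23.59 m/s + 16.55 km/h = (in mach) 0.08278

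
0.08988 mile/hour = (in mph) 0.08988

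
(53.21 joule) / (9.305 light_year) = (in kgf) 6.164e-17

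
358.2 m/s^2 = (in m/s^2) 358.2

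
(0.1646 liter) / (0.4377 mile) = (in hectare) 2.337e-11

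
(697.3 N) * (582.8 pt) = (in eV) 8.948e+20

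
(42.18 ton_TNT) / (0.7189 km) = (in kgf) 2.503e+07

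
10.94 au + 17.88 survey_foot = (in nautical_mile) 8.837e+08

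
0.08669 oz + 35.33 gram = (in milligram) 3.779e+04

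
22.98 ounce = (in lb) 1.436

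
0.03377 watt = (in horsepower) 4.529e-05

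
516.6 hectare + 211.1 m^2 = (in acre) 1277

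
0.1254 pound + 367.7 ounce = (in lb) 23.11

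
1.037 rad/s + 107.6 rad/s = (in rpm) 1037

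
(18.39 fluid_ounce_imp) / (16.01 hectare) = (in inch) 1.285e-07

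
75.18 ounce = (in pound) 4.699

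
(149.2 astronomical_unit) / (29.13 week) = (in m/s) 1.267e+06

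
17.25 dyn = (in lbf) 3.878e-05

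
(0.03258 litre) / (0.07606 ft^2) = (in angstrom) 4.611e+07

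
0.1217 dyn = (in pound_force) 2.736e-07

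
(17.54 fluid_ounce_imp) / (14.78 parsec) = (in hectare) 1.093e-25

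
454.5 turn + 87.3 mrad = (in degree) 1.636e+05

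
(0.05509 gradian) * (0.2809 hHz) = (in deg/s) 1.393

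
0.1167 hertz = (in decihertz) 1.167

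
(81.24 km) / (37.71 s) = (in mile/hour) 4819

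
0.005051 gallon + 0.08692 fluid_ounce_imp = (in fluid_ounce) 0.73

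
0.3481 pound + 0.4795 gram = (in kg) 0.1584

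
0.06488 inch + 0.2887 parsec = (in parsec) 0.2887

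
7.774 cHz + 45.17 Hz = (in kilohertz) 0.04525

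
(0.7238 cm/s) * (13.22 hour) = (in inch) 1.356e+04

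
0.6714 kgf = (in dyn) 6.584e+05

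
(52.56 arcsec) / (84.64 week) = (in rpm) 4.754e-11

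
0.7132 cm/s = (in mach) 2.095e-05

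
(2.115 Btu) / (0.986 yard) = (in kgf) 252.4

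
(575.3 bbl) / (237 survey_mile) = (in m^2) 0.0002398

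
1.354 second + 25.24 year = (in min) 1.327e+07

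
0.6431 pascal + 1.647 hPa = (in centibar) 0.1653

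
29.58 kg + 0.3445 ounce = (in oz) 1044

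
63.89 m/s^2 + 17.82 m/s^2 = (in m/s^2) 81.71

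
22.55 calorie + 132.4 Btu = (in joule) 1.398e+05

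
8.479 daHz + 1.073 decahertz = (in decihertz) 955.2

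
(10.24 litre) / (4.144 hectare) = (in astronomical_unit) 1.652e-18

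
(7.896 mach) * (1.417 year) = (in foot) 3.942e+11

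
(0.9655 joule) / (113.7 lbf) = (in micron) 1909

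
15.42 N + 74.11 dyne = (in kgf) 1.572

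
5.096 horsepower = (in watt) 3800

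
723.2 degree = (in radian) 12.62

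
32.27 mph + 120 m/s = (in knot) 261.3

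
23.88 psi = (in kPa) 164.6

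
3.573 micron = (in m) 3.573e-06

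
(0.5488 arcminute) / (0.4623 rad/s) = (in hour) 9.592e-08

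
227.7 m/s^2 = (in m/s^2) 227.7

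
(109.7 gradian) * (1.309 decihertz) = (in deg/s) 12.92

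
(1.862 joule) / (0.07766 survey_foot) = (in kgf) 8.021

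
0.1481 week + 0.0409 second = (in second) 8.957e+04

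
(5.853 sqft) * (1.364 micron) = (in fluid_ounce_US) 0.02508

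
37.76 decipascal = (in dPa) 37.76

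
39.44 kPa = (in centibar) 39.44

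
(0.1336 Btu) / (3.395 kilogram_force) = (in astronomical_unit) 2.83e-11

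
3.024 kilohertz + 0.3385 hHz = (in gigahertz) 3.058e-06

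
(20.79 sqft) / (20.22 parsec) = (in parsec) 1.003e-34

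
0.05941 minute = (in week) 5.894e-06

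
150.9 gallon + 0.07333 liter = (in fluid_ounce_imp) 2.011e+04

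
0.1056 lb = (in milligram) 4.79e+04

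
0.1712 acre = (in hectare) 0.06928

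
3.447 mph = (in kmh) 5.547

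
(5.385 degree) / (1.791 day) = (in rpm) 5.8e-06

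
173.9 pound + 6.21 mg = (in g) 7.888e+04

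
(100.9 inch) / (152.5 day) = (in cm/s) 1.945e-05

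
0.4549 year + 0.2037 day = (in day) 166.2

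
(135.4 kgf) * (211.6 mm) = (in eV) 1.754e+21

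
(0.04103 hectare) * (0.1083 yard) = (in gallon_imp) 8938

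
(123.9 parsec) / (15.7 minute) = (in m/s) 4.059e+15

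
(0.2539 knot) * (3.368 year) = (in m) 1.387e+07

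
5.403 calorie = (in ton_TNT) 5.403e-09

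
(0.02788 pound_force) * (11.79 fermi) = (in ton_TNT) 3.495e-25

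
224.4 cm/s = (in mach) 0.00659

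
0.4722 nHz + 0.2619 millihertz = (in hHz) 2.619e-06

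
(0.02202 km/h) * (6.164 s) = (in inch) 1.484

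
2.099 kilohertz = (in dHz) 2.099e+04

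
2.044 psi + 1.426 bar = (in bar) 1.567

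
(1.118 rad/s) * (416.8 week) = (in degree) 1.615e+10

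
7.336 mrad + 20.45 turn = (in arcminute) 4.417e+05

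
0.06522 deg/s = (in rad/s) 0.001138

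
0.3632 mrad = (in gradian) 0.02312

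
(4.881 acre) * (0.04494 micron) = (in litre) 0.8877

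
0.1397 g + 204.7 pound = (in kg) 92.85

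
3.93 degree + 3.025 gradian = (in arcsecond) 2.395e+04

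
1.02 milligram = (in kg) 1.02e-06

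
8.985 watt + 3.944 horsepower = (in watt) 2950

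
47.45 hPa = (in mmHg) 35.59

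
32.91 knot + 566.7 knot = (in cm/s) 3.085e+04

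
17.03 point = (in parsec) 1.947e-19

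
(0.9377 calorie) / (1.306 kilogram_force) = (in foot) 1.005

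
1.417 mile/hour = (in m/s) 0.6335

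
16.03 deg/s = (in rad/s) 0.2798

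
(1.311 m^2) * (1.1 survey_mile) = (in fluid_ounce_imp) 8.168e+07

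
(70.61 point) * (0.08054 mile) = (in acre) 0.0007978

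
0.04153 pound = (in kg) 0.01884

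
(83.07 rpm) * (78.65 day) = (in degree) 3.387e+09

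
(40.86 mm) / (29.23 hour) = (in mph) 8.686e-07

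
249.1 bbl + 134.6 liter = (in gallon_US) 1.05e+04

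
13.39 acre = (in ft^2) 5.833e+05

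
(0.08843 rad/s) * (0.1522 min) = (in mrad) 807.5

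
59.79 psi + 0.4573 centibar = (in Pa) 4.127e+05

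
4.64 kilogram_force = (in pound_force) 10.23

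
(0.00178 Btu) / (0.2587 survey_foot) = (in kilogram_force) 2.429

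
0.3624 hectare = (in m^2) 3624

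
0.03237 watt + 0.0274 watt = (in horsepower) 8.015e-05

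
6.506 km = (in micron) 6.506e+09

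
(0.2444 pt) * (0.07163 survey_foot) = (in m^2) 1.882e-06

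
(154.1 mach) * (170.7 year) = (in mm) 2.825e+17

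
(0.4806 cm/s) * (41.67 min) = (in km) 0.01202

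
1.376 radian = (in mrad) 1376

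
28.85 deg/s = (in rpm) 4.808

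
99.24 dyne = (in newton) 0.0009924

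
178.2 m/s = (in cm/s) 1.782e+04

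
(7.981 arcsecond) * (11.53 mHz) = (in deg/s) 2.556e-05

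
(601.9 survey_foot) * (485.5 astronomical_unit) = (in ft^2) 1.434e+17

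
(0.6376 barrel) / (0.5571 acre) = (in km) 4.496e-08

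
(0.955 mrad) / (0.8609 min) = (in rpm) 0.0001766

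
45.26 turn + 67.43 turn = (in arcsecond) 1.46e+08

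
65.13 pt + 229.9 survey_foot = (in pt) 1.987e+05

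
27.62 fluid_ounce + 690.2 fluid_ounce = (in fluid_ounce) 717.8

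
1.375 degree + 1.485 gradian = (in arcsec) 9761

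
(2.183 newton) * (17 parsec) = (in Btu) 1.085e+15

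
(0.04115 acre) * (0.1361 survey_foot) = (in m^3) 6.908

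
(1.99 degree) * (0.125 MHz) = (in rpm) 4.146e+04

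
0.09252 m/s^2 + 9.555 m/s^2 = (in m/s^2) 9.648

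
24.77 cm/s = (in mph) 0.5541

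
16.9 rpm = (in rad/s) 1.77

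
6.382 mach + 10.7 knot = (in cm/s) 2.179e+05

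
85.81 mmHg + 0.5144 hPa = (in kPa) 11.49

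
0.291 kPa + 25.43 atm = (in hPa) 2.577e+04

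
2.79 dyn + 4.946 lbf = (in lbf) 4.946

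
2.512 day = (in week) 0.3589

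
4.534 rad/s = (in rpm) 43.3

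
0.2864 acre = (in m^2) 1159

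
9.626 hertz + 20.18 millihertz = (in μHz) 9.646e+06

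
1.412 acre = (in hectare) 0.5714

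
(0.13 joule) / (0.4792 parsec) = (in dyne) 8.792e-13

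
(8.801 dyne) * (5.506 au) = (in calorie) 1.733e+07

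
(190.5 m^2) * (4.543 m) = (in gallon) 2.286e+05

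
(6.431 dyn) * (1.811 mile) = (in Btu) 0.0001777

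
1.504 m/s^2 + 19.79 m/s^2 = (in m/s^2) 21.29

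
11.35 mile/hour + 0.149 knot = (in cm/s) 515.1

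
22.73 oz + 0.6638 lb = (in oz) 33.35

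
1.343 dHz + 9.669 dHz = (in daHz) 0.1101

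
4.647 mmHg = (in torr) 4.647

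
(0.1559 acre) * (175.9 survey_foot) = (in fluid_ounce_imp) 1.19e+09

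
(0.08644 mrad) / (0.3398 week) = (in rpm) 4.017e-09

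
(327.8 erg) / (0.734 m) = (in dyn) 4.466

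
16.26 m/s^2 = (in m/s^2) 16.26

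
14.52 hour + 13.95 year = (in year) 13.95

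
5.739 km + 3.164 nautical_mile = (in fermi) 1.16e+19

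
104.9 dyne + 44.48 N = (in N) 44.48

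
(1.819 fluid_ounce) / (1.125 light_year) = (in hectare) 5.054e-25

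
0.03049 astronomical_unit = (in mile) 2.834e+06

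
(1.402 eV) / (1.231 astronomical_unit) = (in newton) 1.22e-30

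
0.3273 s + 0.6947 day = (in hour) 16.67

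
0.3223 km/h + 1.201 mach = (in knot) 795.1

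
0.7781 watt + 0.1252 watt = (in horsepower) 0.001211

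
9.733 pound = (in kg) 4.415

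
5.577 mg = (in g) 0.005577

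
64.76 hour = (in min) 3886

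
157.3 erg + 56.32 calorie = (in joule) 235.6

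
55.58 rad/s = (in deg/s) 3184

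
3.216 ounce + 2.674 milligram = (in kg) 0.09117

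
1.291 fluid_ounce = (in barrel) 0.0002401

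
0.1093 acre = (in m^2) 442.3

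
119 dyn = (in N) 0.00119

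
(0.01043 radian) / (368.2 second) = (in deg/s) 0.001623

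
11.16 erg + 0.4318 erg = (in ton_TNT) 2.771e-16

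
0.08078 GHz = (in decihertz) 8.078e+08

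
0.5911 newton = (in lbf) 0.1329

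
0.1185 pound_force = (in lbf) 0.1185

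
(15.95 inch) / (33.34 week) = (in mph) 4.494e-08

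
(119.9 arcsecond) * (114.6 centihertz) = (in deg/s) 0.03817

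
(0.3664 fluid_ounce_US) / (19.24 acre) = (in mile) 8.647e-14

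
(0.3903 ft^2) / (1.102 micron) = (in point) 9.327e+07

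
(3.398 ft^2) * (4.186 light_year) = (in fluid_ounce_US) 4.227e+20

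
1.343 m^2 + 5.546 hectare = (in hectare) 5.546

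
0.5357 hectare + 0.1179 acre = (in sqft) 6.28e+04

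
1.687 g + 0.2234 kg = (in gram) 225.1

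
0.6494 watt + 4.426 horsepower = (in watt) 3301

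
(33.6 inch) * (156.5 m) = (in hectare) 0.01336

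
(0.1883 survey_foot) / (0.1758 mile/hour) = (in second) 0.7303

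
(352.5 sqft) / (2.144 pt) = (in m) 4.33e+04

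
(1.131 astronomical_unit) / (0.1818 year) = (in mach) 86.67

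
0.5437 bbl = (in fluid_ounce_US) 2923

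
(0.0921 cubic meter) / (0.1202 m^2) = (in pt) 2172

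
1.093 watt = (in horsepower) 0.001466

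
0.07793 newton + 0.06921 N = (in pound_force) 0.03308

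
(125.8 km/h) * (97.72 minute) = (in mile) 127.3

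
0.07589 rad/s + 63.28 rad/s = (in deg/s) 3630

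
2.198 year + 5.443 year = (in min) 4.016e+06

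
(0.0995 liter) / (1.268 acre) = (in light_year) 2.05e-24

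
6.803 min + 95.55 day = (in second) 8.256e+06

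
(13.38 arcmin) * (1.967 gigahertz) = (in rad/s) 7.656e+06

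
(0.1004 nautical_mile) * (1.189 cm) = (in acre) 0.0005463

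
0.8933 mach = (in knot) 591.3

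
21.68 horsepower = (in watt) 1.617e+04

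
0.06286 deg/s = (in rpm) 0.01048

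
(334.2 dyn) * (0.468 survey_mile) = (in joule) 2.517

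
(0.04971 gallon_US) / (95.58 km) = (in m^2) 1.969e-09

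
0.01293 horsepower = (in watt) 9.642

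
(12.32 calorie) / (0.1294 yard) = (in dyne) 4.356e+07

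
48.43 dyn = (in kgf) 4.938e-05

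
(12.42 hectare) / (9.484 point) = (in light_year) 3.924e-09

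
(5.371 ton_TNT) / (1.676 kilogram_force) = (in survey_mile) 8.496e+05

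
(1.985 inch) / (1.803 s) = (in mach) 8.213e-05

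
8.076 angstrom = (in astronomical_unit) 5.398e-21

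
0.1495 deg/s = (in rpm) 0.02492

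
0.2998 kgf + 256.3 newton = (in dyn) 2.592e+07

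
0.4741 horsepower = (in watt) 353.5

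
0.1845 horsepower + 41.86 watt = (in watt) 179.4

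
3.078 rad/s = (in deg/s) 176.4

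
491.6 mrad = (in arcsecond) 1.014e+05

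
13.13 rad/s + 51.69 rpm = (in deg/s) 1062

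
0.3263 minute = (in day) 0.0002266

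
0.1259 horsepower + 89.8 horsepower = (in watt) 6.706e+04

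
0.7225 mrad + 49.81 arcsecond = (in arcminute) 3.314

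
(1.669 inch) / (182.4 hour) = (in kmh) 2.324e-07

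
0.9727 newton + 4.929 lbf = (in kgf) 2.335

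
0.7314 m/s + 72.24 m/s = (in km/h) 262.7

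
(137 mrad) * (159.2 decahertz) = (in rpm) 2083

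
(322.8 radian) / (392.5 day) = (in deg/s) 0.0005454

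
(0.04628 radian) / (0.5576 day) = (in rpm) 9.173e-06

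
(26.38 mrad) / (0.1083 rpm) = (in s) 2.326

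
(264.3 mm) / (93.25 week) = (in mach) 1.376e-11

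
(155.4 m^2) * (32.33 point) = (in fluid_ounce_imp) 6.238e+04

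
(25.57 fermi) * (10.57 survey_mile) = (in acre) 1.075e-13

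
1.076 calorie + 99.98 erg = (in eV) 2.81e+19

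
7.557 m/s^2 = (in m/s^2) 7.557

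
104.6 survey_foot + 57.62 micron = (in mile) 0.01981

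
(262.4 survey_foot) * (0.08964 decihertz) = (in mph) 1.604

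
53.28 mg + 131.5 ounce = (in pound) 8.219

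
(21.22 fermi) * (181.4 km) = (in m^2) 3.849e-09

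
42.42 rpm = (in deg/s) 254.5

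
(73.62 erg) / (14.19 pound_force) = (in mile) 7.247e-11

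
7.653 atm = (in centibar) 775.4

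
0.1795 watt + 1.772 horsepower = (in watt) 1322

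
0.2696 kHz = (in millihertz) 2.696e+05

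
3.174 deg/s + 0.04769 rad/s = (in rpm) 0.9844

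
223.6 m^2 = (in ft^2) 2407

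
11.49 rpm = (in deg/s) 68.94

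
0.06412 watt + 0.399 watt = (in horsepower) 0.0006211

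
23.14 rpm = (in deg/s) 138.8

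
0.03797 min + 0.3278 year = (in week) 17.09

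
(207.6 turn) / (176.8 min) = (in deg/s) 7.045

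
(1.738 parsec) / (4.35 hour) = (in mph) 7.661e+12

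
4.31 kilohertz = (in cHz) 4.31e+05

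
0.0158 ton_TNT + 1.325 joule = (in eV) 4.126e+26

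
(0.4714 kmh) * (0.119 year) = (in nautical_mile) 265.3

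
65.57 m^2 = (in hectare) 0.006557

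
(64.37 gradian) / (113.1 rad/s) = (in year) 2.835e-10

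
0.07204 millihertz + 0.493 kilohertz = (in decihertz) 4930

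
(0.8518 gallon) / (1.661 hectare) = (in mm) 0.0001941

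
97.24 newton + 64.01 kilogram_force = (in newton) 725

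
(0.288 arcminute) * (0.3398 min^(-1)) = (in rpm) 4.531e-06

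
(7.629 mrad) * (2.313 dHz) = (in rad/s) 0.001765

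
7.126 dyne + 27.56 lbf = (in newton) 122.6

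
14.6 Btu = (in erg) 1.54e+11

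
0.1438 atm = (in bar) 0.1457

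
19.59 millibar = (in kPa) 1.959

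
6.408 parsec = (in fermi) 1.977e+32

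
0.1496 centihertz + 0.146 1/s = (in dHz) 1.475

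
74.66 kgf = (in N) 732.2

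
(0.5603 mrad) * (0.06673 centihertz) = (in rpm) 3.57e-06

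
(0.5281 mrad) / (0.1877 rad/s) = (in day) 3.256e-08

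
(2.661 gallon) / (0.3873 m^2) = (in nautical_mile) 1.404e-05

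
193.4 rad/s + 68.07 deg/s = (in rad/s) 194.6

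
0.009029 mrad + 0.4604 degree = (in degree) 0.4609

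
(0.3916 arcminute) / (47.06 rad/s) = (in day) 2.802e-11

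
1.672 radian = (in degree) 95.8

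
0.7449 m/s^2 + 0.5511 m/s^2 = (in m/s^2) 1.296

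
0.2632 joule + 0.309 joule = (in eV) 3.571e+18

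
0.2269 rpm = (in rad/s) 0.02376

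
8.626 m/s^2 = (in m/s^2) 8.626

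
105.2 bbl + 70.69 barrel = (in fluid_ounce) 9.456e+05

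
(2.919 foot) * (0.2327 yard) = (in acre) 4.678e-05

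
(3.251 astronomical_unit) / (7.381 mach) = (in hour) 5.375e+04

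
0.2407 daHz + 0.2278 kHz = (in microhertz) 2.302e+08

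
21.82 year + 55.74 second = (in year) 21.82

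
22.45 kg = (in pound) 49.49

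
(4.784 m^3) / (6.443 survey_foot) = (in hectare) 0.0002436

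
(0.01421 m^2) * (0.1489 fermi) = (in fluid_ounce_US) 7.155e-14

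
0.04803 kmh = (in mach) 3.918e-05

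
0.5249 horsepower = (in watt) 391.4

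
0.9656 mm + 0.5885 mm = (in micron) 1554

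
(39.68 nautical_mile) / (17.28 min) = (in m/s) 70.88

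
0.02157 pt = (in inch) 0.0002996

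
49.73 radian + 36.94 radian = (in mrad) 8.667e+04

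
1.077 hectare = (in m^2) 1.077e+04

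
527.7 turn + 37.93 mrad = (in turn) 527.7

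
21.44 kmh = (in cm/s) 595.6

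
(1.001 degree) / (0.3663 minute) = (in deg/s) 0.04555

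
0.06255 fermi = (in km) 6.255e-20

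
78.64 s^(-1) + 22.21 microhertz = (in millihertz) 7.864e+04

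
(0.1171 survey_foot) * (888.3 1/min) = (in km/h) 1.902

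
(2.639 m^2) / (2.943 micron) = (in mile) 557.2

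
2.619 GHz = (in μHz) 2.619e+15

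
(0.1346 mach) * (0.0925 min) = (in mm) 2.544e+05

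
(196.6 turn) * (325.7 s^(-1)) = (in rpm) 3.842e+06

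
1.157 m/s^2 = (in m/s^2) 1.157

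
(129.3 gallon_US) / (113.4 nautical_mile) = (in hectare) 2.331e-10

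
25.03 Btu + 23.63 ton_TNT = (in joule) 9.887e+10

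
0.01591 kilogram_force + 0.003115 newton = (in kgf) 0.01623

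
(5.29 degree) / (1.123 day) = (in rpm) 9.087e-06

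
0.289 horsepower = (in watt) 215.5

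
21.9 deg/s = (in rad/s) 0.3822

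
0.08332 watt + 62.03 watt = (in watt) 62.11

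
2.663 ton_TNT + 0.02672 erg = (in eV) 6.954e+28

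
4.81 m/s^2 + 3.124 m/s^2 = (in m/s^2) 7.934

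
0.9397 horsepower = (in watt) 700.7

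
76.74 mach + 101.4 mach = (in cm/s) 6.066e+06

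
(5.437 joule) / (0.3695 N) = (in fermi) 1.471e+16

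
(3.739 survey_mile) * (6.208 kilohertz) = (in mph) 8.356e+07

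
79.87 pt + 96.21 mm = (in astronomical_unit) 8.315e-13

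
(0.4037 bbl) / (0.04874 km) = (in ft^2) 0.01417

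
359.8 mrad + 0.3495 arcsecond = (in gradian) 22.91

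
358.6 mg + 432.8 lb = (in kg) 196.3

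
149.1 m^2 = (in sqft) 1605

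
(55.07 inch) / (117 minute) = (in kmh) 0.0007173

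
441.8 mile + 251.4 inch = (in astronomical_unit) 4.753e-06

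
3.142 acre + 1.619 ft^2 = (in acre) 3.142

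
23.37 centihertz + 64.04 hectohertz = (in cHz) 6.404e+05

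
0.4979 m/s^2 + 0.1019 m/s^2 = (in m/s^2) 0.5998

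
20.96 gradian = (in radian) 0.3292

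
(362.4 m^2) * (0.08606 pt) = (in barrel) 0.0692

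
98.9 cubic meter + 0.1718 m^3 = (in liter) 9.907e+04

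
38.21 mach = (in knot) 2.529e+04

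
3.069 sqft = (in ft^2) 3.069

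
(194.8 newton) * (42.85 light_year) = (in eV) 4.929e+38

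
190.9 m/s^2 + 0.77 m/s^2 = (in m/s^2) 191.7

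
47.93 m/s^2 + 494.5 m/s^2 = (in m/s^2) 542.4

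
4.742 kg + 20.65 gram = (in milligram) 4.763e+06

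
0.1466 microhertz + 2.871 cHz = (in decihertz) 0.2871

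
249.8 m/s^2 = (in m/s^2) 249.8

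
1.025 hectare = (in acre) 2.533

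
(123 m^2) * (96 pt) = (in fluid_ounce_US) 1.409e+05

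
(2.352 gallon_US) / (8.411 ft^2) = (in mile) 7.08e-06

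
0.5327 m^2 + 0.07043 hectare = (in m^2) 704.8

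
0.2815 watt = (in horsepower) 0.0003775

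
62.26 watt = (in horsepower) 0.08349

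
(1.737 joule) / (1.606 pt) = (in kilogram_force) 312.6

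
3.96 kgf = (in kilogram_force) 3.96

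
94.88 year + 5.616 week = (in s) 2.996e+09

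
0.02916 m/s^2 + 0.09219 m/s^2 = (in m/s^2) 0.1213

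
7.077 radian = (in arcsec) 1.46e+06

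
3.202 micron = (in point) 0.009077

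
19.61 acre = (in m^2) 7.936e+04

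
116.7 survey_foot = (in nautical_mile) 0.01921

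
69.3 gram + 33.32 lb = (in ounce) 535.6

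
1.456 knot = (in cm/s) 74.9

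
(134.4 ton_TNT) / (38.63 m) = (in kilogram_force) 1.484e+09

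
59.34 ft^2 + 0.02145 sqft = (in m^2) 5.515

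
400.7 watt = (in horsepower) 0.5373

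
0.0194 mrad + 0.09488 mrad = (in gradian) 0.007275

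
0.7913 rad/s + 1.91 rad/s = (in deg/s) 154.8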